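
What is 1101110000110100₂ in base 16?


Group into 4-bit nibbles: 1101110000110100
  1101 = D
  1100 = C
  0011 = 3
  0100 = 4
= 0xDC34


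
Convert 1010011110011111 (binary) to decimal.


Positional values:
Bit 0: 1 × 2^0 = 1
Bit 1: 1 × 2^1 = 2
Bit 2: 1 × 2^2 = 4
Bit 3: 1 × 2^3 = 8
Bit 4: 1 × 2^4 = 16
Bit 7: 1 × 2^7 = 128
Bit 8: 1 × 2^8 = 256
Bit 9: 1 × 2^9 = 512
Bit 10: 1 × 2^10 = 1024
Bit 13: 1 × 2^13 = 8192
Bit 15: 1 × 2^15 = 32768
Sum = 1 + 2 + 4 + 8 + 16 + 128 + 256 + 512 + 1024 + 8192 + 32768
= 42911


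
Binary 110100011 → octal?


Group into 3-bit groups: 110100011
  110 = 6
  100 = 4
  011 = 3
= 0o643


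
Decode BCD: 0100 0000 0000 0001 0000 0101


Each 4-bit group → digit:
  0100 → 4
  0000 → 0
  0000 → 0
  0001 → 1
  0000 → 0
  0101 → 5
= 400105


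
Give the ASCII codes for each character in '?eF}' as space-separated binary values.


String: '?eF}'  (4 characters)
Per-character ASCII lookup:
  '?': special character: '?' = 63 → 111111
  'e': lowercase starts at 97: 'e' = 97 + 4 = 101 → 1100101
  'F': uppercase starts at 65: 'F' = 65 + 5 = 70 → 1000110
  '}': special character: '}' = 125 → 1111101
= 111111 1100101 1000110 1111101


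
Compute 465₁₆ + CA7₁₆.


Align and add column by column (LSB to MSB, each column mod 16 with carry):
  0465
+ 0CA7
  ----
  col 0: 5(5) + 7(7) + 0 (carry in) = 12 → C(12), carry out 0
  col 1: 6(6) + A(10) + 0 (carry in) = 16 → 0(0), carry out 1
  col 2: 4(4) + C(12) + 1 (carry in) = 17 → 1(1), carry out 1
  col 3: 0(0) + 0(0) + 1 (carry in) = 1 → 1(1), carry out 0
Reading digits MSB→LSB: 110C
Strip leading zeros: 110C
= 0x110C


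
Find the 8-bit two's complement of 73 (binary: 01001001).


Original: 01001001
Step 1 - Invert all bits: 10110110
Step 2 - Add 1: 10110110 + 1
= 10110111 (represents -73)


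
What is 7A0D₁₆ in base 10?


Positional values:
Position 0: D × 16^0 = 13 × 1 = 13
Position 1: 0 × 16^1 = 0 × 16 = 0
Position 2: A × 16^2 = 10 × 256 = 2560
Position 3: 7 × 16^3 = 7 × 4096 = 28672
Sum = 13 + 0 + 2560 + 28672
= 31245


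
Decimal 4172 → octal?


Divide by 8 repeatedly:
4172 ÷ 8 = 521 remainder 4
521 ÷ 8 = 65 remainder 1
65 ÷ 8 = 8 remainder 1
8 ÷ 8 = 1 remainder 0
1 ÷ 8 = 0 remainder 1
Reading remainders bottom-up:
= 0o10114


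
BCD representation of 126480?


Each digit → 4-bit binary:
  1 → 0001
  2 → 0010
  6 → 0110
  4 → 0100
  8 → 1000
  0 → 0000
= 0001 0010 0110 0100 1000 0000


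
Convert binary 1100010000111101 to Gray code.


Binary: 1100010000111101
Gray code: G = B XOR (B >> 1)
B >> 1 = 0110001000011110
1100010000111101 XOR 0110001000011110:
  1 XOR 0 = 1
  1 XOR 1 = 0
  0 XOR 1 = 1
  0 XOR 0 = 0
  0 XOR 0 = 0
  1 XOR 0 = 1
  0 XOR 1 = 1
  0 XOR 0 = 0
  0 XOR 0 = 0
  0 XOR 0 = 0
  1 XOR 0 = 1
  1 XOR 1 = 0
  1 XOR 1 = 0
  1 XOR 1 = 0
  0 XOR 1 = 1
  1 XOR 0 = 1
= 1010011000100011


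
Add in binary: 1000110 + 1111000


Align and add column by column (LSB to MSB, carry propagating):
  01000110
+ 01111000
  --------
  col 0: 0 + 0 + 0 (carry in) = 0 → bit 0, carry out 0
  col 1: 1 + 0 + 0 (carry in) = 1 → bit 1, carry out 0
  col 2: 1 + 0 + 0 (carry in) = 1 → bit 1, carry out 0
  col 3: 0 + 1 + 0 (carry in) = 1 → bit 1, carry out 0
  col 4: 0 + 1 + 0 (carry in) = 1 → bit 1, carry out 0
  col 5: 0 + 1 + 0 (carry in) = 1 → bit 1, carry out 0
  col 6: 1 + 1 + 0 (carry in) = 2 → bit 0, carry out 1
  col 7: 0 + 0 + 1 (carry in) = 1 → bit 1, carry out 0
Reading bits MSB→LSB: 10111110
Strip leading zeros: 10111110
= 10111110


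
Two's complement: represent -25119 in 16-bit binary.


Original: 0110001000011111
Step 1 - Invert all bits: 1001110111100000
Step 2 - Add 1: 1001110111100000 + 1
= 1001110111100001 (represents -25119)


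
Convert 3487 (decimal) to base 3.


Divide by 3 repeatedly:
3487 ÷ 3 = 1162 remainder 1
1162 ÷ 3 = 387 remainder 1
387 ÷ 3 = 129 remainder 0
129 ÷ 3 = 43 remainder 0
43 ÷ 3 = 14 remainder 1
14 ÷ 3 = 4 remainder 2
4 ÷ 3 = 1 remainder 1
1 ÷ 3 = 0 remainder 1
Reading remainders bottom-up:
= 11210011


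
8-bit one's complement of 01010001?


Original: 01010001
Invert all bits:
  bit 0: 0 → 1
  bit 1: 1 → 0
  bit 2: 0 → 1
  bit 3: 1 → 0
  bit 4: 0 → 1
  bit 5: 0 → 1
  bit 6: 0 → 1
  bit 7: 1 → 0
= 10101110


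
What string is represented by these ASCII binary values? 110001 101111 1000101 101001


Codes (binary): 110001 101111 1000101 101001
Per-code ASCII lookup:
  110001 = 49  (range 48-57: digits, 49 - 48 = 1) → '1'
  101111 = 47  (special character) → '/'
  1000101 = 69  (range 65-90: uppercase, 69 - 65 = 4) → 'E'
  101001 = 41  (special character) → ')'
= '1/E)'


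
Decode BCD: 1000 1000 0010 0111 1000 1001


Each 4-bit group → digit:
  1000 → 8
  1000 → 8
  0010 → 2
  0111 → 7
  1000 → 8
  1001 → 9
= 882789


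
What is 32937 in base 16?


Divide by 16 repeatedly:
32937 ÷ 16 = 2058 remainder 9 (9)
2058 ÷ 16 = 128 remainder 10 (A)
128 ÷ 16 = 8 remainder 0 (0)
8 ÷ 16 = 0 remainder 8 (8)
Reading remainders bottom-up:
= 0x80A9


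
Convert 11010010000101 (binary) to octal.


Group into 3-bit groups: 011010010000101
  011 = 3
  010 = 2
  010 = 2
  000 = 0
  101 = 5
= 0o32205


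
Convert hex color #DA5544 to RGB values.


Hex: #DA5544
R = DA₁₆ = 218
G = 55₁₆ = 85
B = 44₁₆ = 68
= RGB(218, 85, 68)


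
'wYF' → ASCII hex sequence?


String: 'wYF'  (3 characters)
Per-character ASCII lookup:
  'w': lowercase starts at 97: 'w' = 97 + 22 = 119 → 0x77
  'Y': uppercase starts at 65: 'Y' = 65 + 24 = 89 → 0x59
  'F': uppercase starts at 65: 'F' = 65 + 5 = 70 → 0x46
= 0x77 0x59 0x46


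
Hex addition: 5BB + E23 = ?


Align and add column by column (LSB to MSB, each column mod 16 with carry):
  05BB
+ 0E23
  ----
  col 0: B(11) + 3(3) + 0 (carry in) = 14 → E(14), carry out 0
  col 1: B(11) + 2(2) + 0 (carry in) = 13 → D(13), carry out 0
  col 2: 5(5) + E(14) + 0 (carry in) = 19 → 3(3), carry out 1
  col 3: 0(0) + 0(0) + 1 (carry in) = 1 → 1(1), carry out 0
Reading digits MSB→LSB: 13DE
Strip leading zeros: 13DE
= 0x13DE


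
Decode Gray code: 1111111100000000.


Gray code: 1111111100000000
MSB stays the same: 1
Each subsequent bit = prev_binary XOR current_gray:
  B[1] = 1 XOR 1 = 0
  B[2] = 0 XOR 1 = 1
  B[3] = 1 XOR 1 = 0
  B[4] = 0 XOR 1 = 1
  B[5] = 1 XOR 1 = 0
  B[6] = 0 XOR 1 = 1
  B[7] = 1 XOR 1 = 0
  B[8] = 0 XOR 0 = 0
  B[9] = 0 XOR 0 = 0
  B[10] = 0 XOR 0 = 0
  B[11] = 0 XOR 0 = 0
  B[12] = 0 XOR 0 = 0
  B[13] = 0 XOR 0 = 0
  B[14] = 0 XOR 0 = 0
  B[15] = 0 XOR 0 = 0
= 1010101000000000 (43520 decimal)


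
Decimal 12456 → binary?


Divide by 2 repeatedly:
12456 ÷ 2 = 6228 remainder 0
6228 ÷ 2 = 3114 remainder 0
3114 ÷ 2 = 1557 remainder 0
1557 ÷ 2 = 778 remainder 1
778 ÷ 2 = 389 remainder 0
389 ÷ 2 = 194 remainder 1
194 ÷ 2 = 97 remainder 0
97 ÷ 2 = 48 remainder 1
48 ÷ 2 = 24 remainder 0
24 ÷ 2 = 12 remainder 0
12 ÷ 2 = 6 remainder 0
6 ÷ 2 = 3 remainder 0
3 ÷ 2 = 1 remainder 1
1 ÷ 2 = 0 remainder 1
Reading remainders bottom-up:
= 11000010101000


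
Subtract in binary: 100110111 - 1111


Align and subtract column by column (LSB to MSB, borrowing when needed):
  100110111
- 000001111
  ---------
  col 0: (1 - 0 borrow-in) - 1 → 1 - 1 = 0, borrow out 0
  col 1: (1 - 0 borrow-in) - 1 → 1 - 1 = 0, borrow out 0
  col 2: (1 - 0 borrow-in) - 1 → 1 - 1 = 0, borrow out 0
  col 3: (0 - 0 borrow-in) - 1 → borrow from next column: (0+2) - 1 = 1, borrow out 1
  col 4: (1 - 1 borrow-in) - 0 → 0 - 0 = 0, borrow out 0
  col 5: (1 - 0 borrow-in) - 0 → 1 - 0 = 1, borrow out 0
  col 6: (0 - 0 borrow-in) - 0 → 0 - 0 = 0, borrow out 0
  col 7: (0 - 0 borrow-in) - 0 → 0 - 0 = 0, borrow out 0
  col 8: (1 - 0 borrow-in) - 0 → 1 - 0 = 1, borrow out 0
Reading bits MSB→LSB: 100101000
Strip leading zeros: 100101000
= 100101000


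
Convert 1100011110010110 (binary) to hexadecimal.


Group into 4-bit nibbles: 1100011110010110
  1100 = C
  0111 = 7
  1001 = 9
  0110 = 6
= 0xC796


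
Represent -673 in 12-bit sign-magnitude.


Sign bit: 1 (negative)
Magnitude: 673 = 01010100001
= 101010100001


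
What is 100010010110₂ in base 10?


Positional values:
Bit 1: 1 × 2^1 = 2
Bit 2: 1 × 2^2 = 4
Bit 4: 1 × 2^4 = 16
Bit 7: 1 × 2^7 = 128
Bit 11: 1 × 2^11 = 2048
Sum = 2 + 4 + 16 + 128 + 2048
= 2198


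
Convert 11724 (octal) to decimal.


Positional values:
Position 0: 4 × 8^0 = 4
Position 1: 2 × 8^1 = 16
Position 2: 7 × 8^2 = 448
Position 3: 1 × 8^3 = 512
Position 4: 1 × 8^4 = 4096
Sum = 4 + 16 + 448 + 512 + 4096
= 5076


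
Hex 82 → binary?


Each hex digit → 4 binary bits:
  8 = 1000
  2 = 0010
Concatenate: 1000 0010
= 10000010


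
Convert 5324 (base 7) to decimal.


Positional values (base 7):
  4 × 7^0 = 4 × 1 = 4
  2 × 7^1 = 2 × 7 = 14
  3 × 7^2 = 3 × 49 = 147
  5 × 7^3 = 5 × 343 = 1715
Sum = 4 + 14 + 147 + 1715
= 1880


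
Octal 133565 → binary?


Each octal digit → 3 binary bits:
  1 = 001
  3 = 011
  3 = 011
  5 = 101
  6 = 110
  5 = 101
Concatenate: 001 011 011 101 110 101
= 001011011101110101


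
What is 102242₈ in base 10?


Positional values:
Position 0: 2 × 8^0 = 2
Position 1: 4 × 8^1 = 32
Position 2: 2 × 8^2 = 128
Position 3: 2 × 8^3 = 1024
Position 4: 0 × 8^4 = 0
Position 5: 1 × 8^5 = 32768
Sum = 2 + 32 + 128 + 1024 + 0 + 32768
= 33954


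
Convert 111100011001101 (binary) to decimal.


Positional values:
Bit 0: 1 × 2^0 = 1
Bit 2: 1 × 2^2 = 4
Bit 3: 1 × 2^3 = 8
Bit 6: 1 × 2^6 = 64
Bit 7: 1 × 2^7 = 128
Bit 11: 1 × 2^11 = 2048
Bit 12: 1 × 2^12 = 4096
Bit 13: 1 × 2^13 = 8192
Bit 14: 1 × 2^14 = 16384
Sum = 1 + 4 + 8 + 64 + 128 + 2048 + 4096 + 8192 + 16384
= 30925


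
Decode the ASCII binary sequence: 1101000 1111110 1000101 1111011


Codes (binary): 1101000 1111110 1000101 1111011
Per-code ASCII lookup:
  1101000 = 104  (range 97-122: lowercase, 104 - 97 = 7) → 'h'
  1111110 = 126  (special character) → '~'
  1000101 = 69  (range 65-90: uppercase, 69 - 65 = 4) → 'E'
  1111011 = 123  (special character) → '{'
= 'h~E{'


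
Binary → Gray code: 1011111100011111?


Binary: 1011111100011111
Gray code: G = B XOR (B >> 1)
B >> 1 = 0101111110001111
1011111100011111 XOR 0101111110001111:
  1 XOR 0 = 1
  0 XOR 1 = 1
  1 XOR 0 = 1
  1 XOR 1 = 0
  1 XOR 1 = 0
  1 XOR 1 = 0
  1 XOR 1 = 0
  1 XOR 1 = 0
  0 XOR 1 = 1
  0 XOR 0 = 0
  0 XOR 0 = 0
  1 XOR 0 = 1
  1 XOR 1 = 0
  1 XOR 1 = 0
  1 XOR 1 = 0
  1 XOR 1 = 0
= 1110000010010000


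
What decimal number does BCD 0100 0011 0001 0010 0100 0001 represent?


Each 4-bit group → digit:
  0100 → 4
  0011 → 3
  0001 → 1
  0010 → 2
  0100 → 4
  0001 → 1
= 431241


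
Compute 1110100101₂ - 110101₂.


Align and subtract column by column (LSB to MSB, borrowing when needed):
  1110100101
- 0000110101
  ----------
  col 0: (1 - 0 borrow-in) - 1 → 1 - 1 = 0, borrow out 0
  col 1: (0 - 0 borrow-in) - 0 → 0 - 0 = 0, borrow out 0
  col 2: (1 - 0 borrow-in) - 1 → 1 - 1 = 0, borrow out 0
  col 3: (0 - 0 borrow-in) - 0 → 0 - 0 = 0, borrow out 0
  col 4: (0 - 0 borrow-in) - 1 → borrow from next column: (0+2) - 1 = 1, borrow out 1
  col 5: (1 - 1 borrow-in) - 1 → borrow from next column: (0+2) - 1 = 1, borrow out 1
  col 6: (0 - 1 borrow-in) - 0 → borrow from next column: (-1+2) - 0 = 1, borrow out 1
  col 7: (1 - 1 borrow-in) - 0 → 0 - 0 = 0, borrow out 0
  col 8: (1 - 0 borrow-in) - 0 → 1 - 0 = 1, borrow out 0
  col 9: (1 - 0 borrow-in) - 0 → 1 - 0 = 1, borrow out 0
Reading bits MSB→LSB: 1101110000
Strip leading zeros: 1101110000
= 1101110000


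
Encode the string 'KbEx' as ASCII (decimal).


String: 'KbEx'  (4 characters)
Per-character ASCII lookup:
  'K': uppercase starts at 65: 'K' = 65 + 10 = 75
  'b': lowercase starts at 97: 'b' = 97 + 1 = 98
  'E': uppercase starts at 65: 'E' = 65 + 4 = 69
  'x': lowercase starts at 97: 'x' = 97 + 23 = 120
= 75 98 69 120


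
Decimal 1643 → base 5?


Divide by 5 repeatedly:
1643 ÷ 5 = 328 remainder 3
328 ÷ 5 = 65 remainder 3
65 ÷ 5 = 13 remainder 0
13 ÷ 5 = 2 remainder 3
2 ÷ 5 = 0 remainder 2
Reading remainders bottom-up:
= 23033


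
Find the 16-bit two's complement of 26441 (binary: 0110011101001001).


Original: 0110011101001001
Step 1 - Invert all bits: 1001100010110110
Step 2 - Add 1: 1001100010110110 + 1
= 1001100010110111 (represents -26441)


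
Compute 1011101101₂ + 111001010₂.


Align and add column by column (LSB to MSB, carry propagating):
  01011101101
+ 00111001010
  -----------
  col 0: 1 + 0 + 0 (carry in) = 1 → bit 1, carry out 0
  col 1: 0 + 1 + 0 (carry in) = 1 → bit 1, carry out 0
  col 2: 1 + 0 + 0 (carry in) = 1 → bit 1, carry out 0
  col 3: 1 + 1 + 0 (carry in) = 2 → bit 0, carry out 1
  col 4: 0 + 0 + 1 (carry in) = 1 → bit 1, carry out 0
  col 5: 1 + 0 + 0 (carry in) = 1 → bit 1, carry out 0
  col 6: 1 + 1 + 0 (carry in) = 2 → bit 0, carry out 1
  col 7: 1 + 1 + 1 (carry in) = 3 → bit 1, carry out 1
  col 8: 0 + 1 + 1 (carry in) = 2 → bit 0, carry out 1
  col 9: 1 + 0 + 1 (carry in) = 2 → bit 0, carry out 1
  col 10: 0 + 0 + 1 (carry in) = 1 → bit 1, carry out 0
Reading bits MSB→LSB: 10010110111
Strip leading zeros: 10010110111
= 10010110111


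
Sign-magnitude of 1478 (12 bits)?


Sign bit: 0 (positive)
Magnitude: 1478 = 10111000110
= 010111000110


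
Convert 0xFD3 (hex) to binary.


Each hex digit → 4 binary bits:
  F = 1111
  D = 1101
  3 = 0011
Concatenate: 1111 1101 0011
= 111111010011


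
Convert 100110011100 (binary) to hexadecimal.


Group into 4-bit nibbles: 100110011100
  1001 = 9
  1001 = 9
  1100 = C
= 0x99C


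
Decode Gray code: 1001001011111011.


Gray code: 1001001011111011
MSB stays the same: 1
Each subsequent bit = prev_binary XOR current_gray:
  B[1] = 1 XOR 0 = 1
  B[2] = 1 XOR 0 = 1
  B[3] = 1 XOR 1 = 0
  B[4] = 0 XOR 0 = 0
  B[5] = 0 XOR 0 = 0
  B[6] = 0 XOR 1 = 1
  B[7] = 1 XOR 0 = 1
  B[8] = 1 XOR 1 = 0
  B[9] = 0 XOR 1 = 1
  B[10] = 1 XOR 1 = 0
  B[11] = 0 XOR 1 = 1
  B[12] = 1 XOR 1 = 0
  B[13] = 0 XOR 0 = 0
  B[14] = 0 XOR 1 = 1
  B[15] = 1 XOR 1 = 0
= 1110001101010010 (58194 decimal)


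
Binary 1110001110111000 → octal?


Group into 3-bit groups: 001110001110111000
  001 = 1
  110 = 6
  001 = 1
  110 = 6
  111 = 7
  000 = 0
= 0o161670


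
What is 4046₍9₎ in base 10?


Positional values (base 9):
  6 × 9^0 = 6 × 1 = 6
  4 × 9^1 = 4 × 9 = 36
  0 × 9^2 = 0 × 81 = 0
  4 × 9^3 = 4 × 729 = 2916
Sum = 6 + 36 + 0 + 2916
= 2958


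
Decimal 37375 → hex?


Divide by 16 repeatedly:
37375 ÷ 16 = 2335 remainder 15 (F)
2335 ÷ 16 = 145 remainder 15 (F)
145 ÷ 16 = 9 remainder 1 (1)
9 ÷ 16 = 0 remainder 9 (9)
Reading remainders bottom-up:
= 0x91FF


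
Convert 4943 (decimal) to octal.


Divide by 8 repeatedly:
4943 ÷ 8 = 617 remainder 7
617 ÷ 8 = 77 remainder 1
77 ÷ 8 = 9 remainder 5
9 ÷ 8 = 1 remainder 1
1 ÷ 8 = 0 remainder 1
Reading remainders bottom-up:
= 0o11517


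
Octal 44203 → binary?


Each octal digit → 3 binary bits:
  4 = 100
  4 = 100
  2 = 010
  0 = 000
  3 = 011
Concatenate: 100 100 010 000 011
= 100100010000011


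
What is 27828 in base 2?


Divide by 2 repeatedly:
27828 ÷ 2 = 13914 remainder 0
13914 ÷ 2 = 6957 remainder 0
6957 ÷ 2 = 3478 remainder 1
3478 ÷ 2 = 1739 remainder 0
1739 ÷ 2 = 869 remainder 1
869 ÷ 2 = 434 remainder 1
434 ÷ 2 = 217 remainder 0
217 ÷ 2 = 108 remainder 1
108 ÷ 2 = 54 remainder 0
54 ÷ 2 = 27 remainder 0
27 ÷ 2 = 13 remainder 1
13 ÷ 2 = 6 remainder 1
6 ÷ 2 = 3 remainder 0
3 ÷ 2 = 1 remainder 1
1 ÷ 2 = 0 remainder 1
Reading remainders bottom-up:
= 110110010110100


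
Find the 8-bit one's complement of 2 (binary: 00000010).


Original: 00000010
Invert all bits:
  bit 0: 0 → 1
  bit 1: 0 → 1
  bit 2: 0 → 1
  bit 3: 0 → 1
  bit 4: 0 → 1
  bit 5: 0 → 1
  bit 6: 1 → 0
  bit 7: 0 → 1
= 11111101


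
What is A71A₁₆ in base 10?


Positional values:
Position 0: A × 16^0 = 10 × 1 = 10
Position 1: 1 × 16^1 = 1 × 16 = 16
Position 2: 7 × 16^2 = 7 × 256 = 1792
Position 3: A × 16^3 = 10 × 4096 = 40960
Sum = 10 + 16 + 1792 + 40960
= 42778


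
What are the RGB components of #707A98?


Hex: #707A98
R = 70₁₆ = 112
G = 7A₁₆ = 122
B = 98₁₆ = 152
= RGB(112, 122, 152)


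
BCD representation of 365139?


Each digit → 4-bit binary:
  3 → 0011
  6 → 0110
  5 → 0101
  1 → 0001
  3 → 0011
  9 → 1001
= 0011 0110 0101 0001 0011 1001


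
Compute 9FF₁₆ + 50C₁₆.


Align and add column by column (LSB to MSB, each column mod 16 with carry):
  09FF
+ 050C
  ----
  col 0: F(15) + C(12) + 0 (carry in) = 27 → B(11), carry out 1
  col 1: F(15) + 0(0) + 1 (carry in) = 16 → 0(0), carry out 1
  col 2: 9(9) + 5(5) + 1 (carry in) = 15 → F(15), carry out 0
  col 3: 0(0) + 0(0) + 0 (carry in) = 0 → 0(0), carry out 0
Reading digits MSB→LSB: 0F0B
Strip leading zeros: F0B
= 0xF0B


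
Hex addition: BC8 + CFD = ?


Align and add column by column (LSB to MSB, each column mod 16 with carry):
  0BC8
+ 0CFD
  ----
  col 0: 8(8) + D(13) + 0 (carry in) = 21 → 5(5), carry out 1
  col 1: C(12) + F(15) + 1 (carry in) = 28 → C(12), carry out 1
  col 2: B(11) + C(12) + 1 (carry in) = 24 → 8(8), carry out 1
  col 3: 0(0) + 0(0) + 1 (carry in) = 1 → 1(1), carry out 0
Reading digits MSB→LSB: 18C5
Strip leading zeros: 18C5
= 0x18C5


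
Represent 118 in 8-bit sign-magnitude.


Sign bit: 0 (positive)
Magnitude: 118 = 1110110
= 01110110


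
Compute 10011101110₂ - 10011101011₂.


Align and subtract column by column (LSB to MSB, borrowing when needed):
  10011101110
- 10011101011
  -----------
  col 0: (0 - 0 borrow-in) - 1 → borrow from next column: (0+2) - 1 = 1, borrow out 1
  col 1: (1 - 1 borrow-in) - 1 → borrow from next column: (0+2) - 1 = 1, borrow out 1
  col 2: (1 - 1 borrow-in) - 0 → 0 - 0 = 0, borrow out 0
  col 3: (1 - 0 borrow-in) - 1 → 1 - 1 = 0, borrow out 0
  col 4: (0 - 0 borrow-in) - 0 → 0 - 0 = 0, borrow out 0
  col 5: (1 - 0 borrow-in) - 1 → 1 - 1 = 0, borrow out 0
  col 6: (1 - 0 borrow-in) - 1 → 1 - 1 = 0, borrow out 0
  col 7: (1 - 0 borrow-in) - 1 → 1 - 1 = 0, borrow out 0
  col 8: (0 - 0 borrow-in) - 0 → 0 - 0 = 0, borrow out 0
  col 9: (0 - 0 borrow-in) - 0 → 0 - 0 = 0, borrow out 0
  col 10: (1 - 0 borrow-in) - 1 → 1 - 1 = 0, borrow out 0
Reading bits MSB→LSB: 00000000011
Strip leading zeros: 11
= 11


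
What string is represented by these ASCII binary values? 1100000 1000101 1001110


Codes (binary): 1100000 1000101 1001110
Per-code ASCII lookup:
  1100000 = 96  (special character) → '`'
  1000101 = 69  (range 65-90: uppercase, 69 - 65 = 4) → 'E'
  1001110 = 78  (range 65-90: uppercase, 78 - 65 = 13) → 'N'
= '`EN'


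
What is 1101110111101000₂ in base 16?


Group into 4-bit nibbles: 1101110111101000
  1101 = D
  1101 = D
  1110 = E
  1000 = 8
= 0xDDE8


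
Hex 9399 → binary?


Each hex digit → 4 binary bits:
  9 = 1001
  3 = 0011
  9 = 1001
  9 = 1001
Concatenate: 1001 0011 1001 1001
= 1001001110011001


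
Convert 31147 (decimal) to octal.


Divide by 8 repeatedly:
31147 ÷ 8 = 3893 remainder 3
3893 ÷ 8 = 486 remainder 5
486 ÷ 8 = 60 remainder 6
60 ÷ 8 = 7 remainder 4
7 ÷ 8 = 0 remainder 7
Reading remainders bottom-up:
= 0o74653


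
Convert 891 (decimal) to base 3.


Divide by 3 repeatedly:
891 ÷ 3 = 297 remainder 0
297 ÷ 3 = 99 remainder 0
99 ÷ 3 = 33 remainder 0
33 ÷ 3 = 11 remainder 0
11 ÷ 3 = 3 remainder 2
3 ÷ 3 = 1 remainder 0
1 ÷ 3 = 0 remainder 1
Reading remainders bottom-up:
= 1020000


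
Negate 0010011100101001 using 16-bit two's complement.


Original: 0010011100101001
Step 1 - Invert all bits: 1101100011010110
Step 2 - Add 1: 1101100011010110 + 1
= 1101100011010111 (represents -10025)


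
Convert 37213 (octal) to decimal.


Positional values:
Position 0: 3 × 8^0 = 3
Position 1: 1 × 8^1 = 8
Position 2: 2 × 8^2 = 128
Position 3: 7 × 8^3 = 3584
Position 4: 3 × 8^4 = 12288
Sum = 3 + 8 + 128 + 3584 + 12288
= 16011


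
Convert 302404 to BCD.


Each digit → 4-bit binary:
  3 → 0011
  0 → 0000
  2 → 0010
  4 → 0100
  0 → 0000
  4 → 0100
= 0011 0000 0010 0100 0000 0100


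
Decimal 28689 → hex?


Divide by 16 repeatedly:
28689 ÷ 16 = 1793 remainder 1 (1)
1793 ÷ 16 = 112 remainder 1 (1)
112 ÷ 16 = 7 remainder 0 (0)
7 ÷ 16 = 0 remainder 7 (7)
Reading remainders bottom-up:
= 0x7011


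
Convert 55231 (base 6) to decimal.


Positional values (base 6):
  1 × 6^0 = 1 × 1 = 1
  3 × 6^1 = 3 × 6 = 18
  2 × 6^2 = 2 × 36 = 72
  5 × 6^3 = 5 × 216 = 1080
  5 × 6^4 = 5 × 1296 = 6480
Sum = 1 + 18 + 72 + 1080 + 6480
= 7651


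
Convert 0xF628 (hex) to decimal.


Positional values:
Position 0: 8 × 16^0 = 8 × 1 = 8
Position 1: 2 × 16^1 = 2 × 16 = 32
Position 2: 6 × 16^2 = 6 × 256 = 1536
Position 3: F × 16^3 = 15 × 4096 = 61440
Sum = 8 + 32 + 1536 + 61440
= 63016


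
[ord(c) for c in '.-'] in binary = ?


String: '.-'  (2 characters)
Per-character ASCII lookup:
  '.': special character: '.' = 46 → 101110
  '-': special character: '-' = 45 → 101101
= 101110 101101


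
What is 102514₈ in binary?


Each octal digit → 3 binary bits:
  1 = 001
  0 = 000
  2 = 010
  5 = 101
  1 = 001
  4 = 100
Concatenate: 001 000 010 101 001 100
= 001000010101001100


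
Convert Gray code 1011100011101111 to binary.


Gray code: 1011100011101111
MSB stays the same: 1
Each subsequent bit = prev_binary XOR current_gray:
  B[1] = 1 XOR 0 = 1
  B[2] = 1 XOR 1 = 0
  B[3] = 0 XOR 1 = 1
  B[4] = 1 XOR 1 = 0
  B[5] = 0 XOR 0 = 0
  B[6] = 0 XOR 0 = 0
  B[7] = 0 XOR 0 = 0
  B[8] = 0 XOR 1 = 1
  B[9] = 1 XOR 1 = 0
  B[10] = 0 XOR 1 = 1
  B[11] = 1 XOR 0 = 1
  B[12] = 1 XOR 1 = 0
  B[13] = 0 XOR 1 = 1
  B[14] = 1 XOR 1 = 0
  B[15] = 0 XOR 1 = 1
= 1101000010110101 (53429 decimal)


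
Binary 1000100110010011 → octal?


Group into 3-bit groups: 001000100110010011
  001 = 1
  000 = 0
  100 = 4
  110 = 6
  010 = 2
  011 = 3
= 0o104623


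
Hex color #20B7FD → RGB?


Hex: #20B7FD
R = 20₁₆ = 32
G = B7₁₆ = 183
B = FD₁₆ = 253
= RGB(32, 183, 253)


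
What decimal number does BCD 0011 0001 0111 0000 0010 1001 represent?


Each 4-bit group → digit:
  0011 → 3
  0001 → 1
  0111 → 7
  0000 → 0
  0010 → 2
  1001 → 9
= 317029


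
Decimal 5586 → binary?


Divide by 2 repeatedly:
5586 ÷ 2 = 2793 remainder 0
2793 ÷ 2 = 1396 remainder 1
1396 ÷ 2 = 698 remainder 0
698 ÷ 2 = 349 remainder 0
349 ÷ 2 = 174 remainder 1
174 ÷ 2 = 87 remainder 0
87 ÷ 2 = 43 remainder 1
43 ÷ 2 = 21 remainder 1
21 ÷ 2 = 10 remainder 1
10 ÷ 2 = 5 remainder 0
5 ÷ 2 = 2 remainder 1
2 ÷ 2 = 1 remainder 0
1 ÷ 2 = 0 remainder 1
Reading remainders bottom-up:
= 1010111010010


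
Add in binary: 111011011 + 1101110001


Align and add column by column (LSB to MSB, carry propagating):
  00111011011
+ 01101110001
  -----------
  col 0: 1 + 1 + 0 (carry in) = 2 → bit 0, carry out 1
  col 1: 1 + 0 + 1 (carry in) = 2 → bit 0, carry out 1
  col 2: 0 + 0 + 1 (carry in) = 1 → bit 1, carry out 0
  col 3: 1 + 0 + 0 (carry in) = 1 → bit 1, carry out 0
  col 4: 1 + 1 + 0 (carry in) = 2 → bit 0, carry out 1
  col 5: 0 + 1 + 1 (carry in) = 2 → bit 0, carry out 1
  col 6: 1 + 1 + 1 (carry in) = 3 → bit 1, carry out 1
  col 7: 1 + 0 + 1 (carry in) = 2 → bit 0, carry out 1
  col 8: 1 + 1 + 1 (carry in) = 3 → bit 1, carry out 1
  col 9: 0 + 1 + 1 (carry in) = 2 → bit 0, carry out 1
  col 10: 0 + 0 + 1 (carry in) = 1 → bit 1, carry out 0
Reading bits MSB→LSB: 10101001100
Strip leading zeros: 10101001100
= 10101001100


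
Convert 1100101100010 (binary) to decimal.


Positional values:
Bit 1: 1 × 2^1 = 2
Bit 5: 1 × 2^5 = 32
Bit 6: 1 × 2^6 = 64
Bit 8: 1 × 2^8 = 256
Bit 11: 1 × 2^11 = 2048
Bit 12: 1 × 2^12 = 4096
Sum = 2 + 32 + 64 + 256 + 2048 + 4096
= 6498


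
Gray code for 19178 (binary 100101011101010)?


Binary: 100101011101010
Gray code: G = B XOR (B >> 1)
B >> 1 = 010010101110101
100101011101010 XOR 010010101110101:
  1 XOR 0 = 1
  0 XOR 1 = 1
  0 XOR 0 = 0
  1 XOR 0 = 1
  0 XOR 1 = 1
  1 XOR 0 = 1
  0 XOR 1 = 1
  1 XOR 0 = 1
  1 XOR 1 = 0
  1 XOR 1 = 0
  0 XOR 1 = 1
  1 XOR 0 = 1
  0 XOR 1 = 1
  1 XOR 0 = 1
  0 XOR 1 = 1
= 110111110011111


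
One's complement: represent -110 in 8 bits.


Original: 01101110
Invert all bits:
  bit 0: 0 → 1
  bit 1: 1 → 0
  bit 2: 1 → 0
  bit 3: 0 → 1
  bit 4: 1 → 0
  bit 5: 1 → 0
  bit 6: 1 → 0
  bit 7: 0 → 1
= 10010001


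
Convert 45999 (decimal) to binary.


Divide by 2 repeatedly:
45999 ÷ 2 = 22999 remainder 1
22999 ÷ 2 = 11499 remainder 1
11499 ÷ 2 = 5749 remainder 1
5749 ÷ 2 = 2874 remainder 1
2874 ÷ 2 = 1437 remainder 0
1437 ÷ 2 = 718 remainder 1
718 ÷ 2 = 359 remainder 0
359 ÷ 2 = 179 remainder 1
179 ÷ 2 = 89 remainder 1
89 ÷ 2 = 44 remainder 1
44 ÷ 2 = 22 remainder 0
22 ÷ 2 = 11 remainder 0
11 ÷ 2 = 5 remainder 1
5 ÷ 2 = 2 remainder 1
2 ÷ 2 = 1 remainder 0
1 ÷ 2 = 0 remainder 1
Reading remainders bottom-up:
= 1011001110101111


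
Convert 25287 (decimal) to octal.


Divide by 8 repeatedly:
25287 ÷ 8 = 3160 remainder 7
3160 ÷ 8 = 395 remainder 0
395 ÷ 8 = 49 remainder 3
49 ÷ 8 = 6 remainder 1
6 ÷ 8 = 0 remainder 6
Reading remainders bottom-up:
= 0o61307


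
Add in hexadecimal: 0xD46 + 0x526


Align and add column by column (LSB to MSB, each column mod 16 with carry):
  0D46
+ 0526
  ----
  col 0: 6(6) + 6(6) + 0 (carry in) = 12 → C(12), carry out 0
  col 1: 4(4) + 2(2) + 0 (carry in) = 6 → 6(6), carry out 0
  col 2: D(13) + 5(5) + 0 (carry in) = 18 → 2(2), carry out 1
  col 3: 0(0) + 0(0) + 1 (carry in) = 1 → 1(1), carry out 0
Reading digits MSB→LSB: 126C
Strip leading zeros: 126C
= 0x126C


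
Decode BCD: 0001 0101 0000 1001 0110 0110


Each 4-bit group → digit:
  0001 → 1
  0101 → 5
  0000 → 0
  1001 → 9
  0110 → 6
  0110 → 6
= 150966


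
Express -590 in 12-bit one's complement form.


Original: 001001001110
Invert all bits:
  bit 0: 0 → 1
  bit 1: 0 → 1
  bit 2: 1 → 0
  bit 3: 0 → 1
  bit 4: 0 → 1
  bit 5: 1 → 0
  bit 6: 0 → 1
  bit 7: 0 → 1
  bit 8: 1 → 0
  bit 9: 1 → 0
  bit 10: 1 → 0
  bit 11: 0 → 1
= 110110110001


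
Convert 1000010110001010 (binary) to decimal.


Positional values:
Bit 1: 1 × 2^1 = 2
Bit 3: 1 × 2^3 = 8
Bit 7: 1 × 2^7 = 128
Bit 8: 1 × 2^8 = 256
Bit 10: 1 × 2^10 = 1024
Bit 15: 1 × 2^15 = 32768
Sum = 2 + 8 + 128 + 256 + 1024 + 32768
= 34186


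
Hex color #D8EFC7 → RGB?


Hex: #D8EFC7
R = D8₁₆ = 216
G = EF₁₆ = 239
B = C7₁₆ = 199
= RGB(216, 239, 199)


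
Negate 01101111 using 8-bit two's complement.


Original: 01101111
Step 1 - Invert all bits: 10010000
Step 2 - Add 1: 10010000 + 1
= 10010001 (represents -111)


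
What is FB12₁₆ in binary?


Each hex digit → 4 binary bits:
  F = 1111
  B = 1011
  1 = 0001
  2 = 0010
Concatenate: 1111 1011 0001 0010
= 1111101100010010


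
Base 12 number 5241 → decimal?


Positional values (base 12):
  1 × 12^0 = 1 × 1 = 1
  4 × 12^1 = 4 × 12 = 48
  2 × 12^2 = 2 × 144 = 288
  5 × 12^3 = 5 × 1728 = 8640
Sum = 1 + 48 + 288 + 8640
= 8977


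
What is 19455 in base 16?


Divide by 16 repeatedly:
19455 ÷ 16 = 1215 remainder 15 (F)
1215 ÷ 16 = 75 remainder 15 (F)
75 ÷ 16 = 4 remainder 11 (B)
4 ÷ 16 = 0 remainder 4 (4)
Reading remainders bottom-up:
= 0x4BFF


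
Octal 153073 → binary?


Each octal digit → 3 binary bits:
  1 = 001
  5 = 101
  3 = 011
  0 = 000
  7 = 111
  3 = 011
Concatenate: 001 101 011 000 111 011
= 001101011000111011


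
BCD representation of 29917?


Each digit → 4-bit binary:
  2 → 0010
  9 → 1001
  9 → 1001
  1 → 0001
  7 → 0111
= 0010 1001 1001 0001 0111


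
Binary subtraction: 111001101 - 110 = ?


Align and subtract column by column (LSB to MSB, borrowing when needed):
  111001101
- 000000110
  ---------
  col 0: (1 - 0 borrow-in) - 0 → 1 - 0 = 1, borrow out 0
  col 1: (0 - 0 borrow-in) - 1 → borrow from next column: (0+2) - 1 = 1, borrow out 1
  col 2: (1 - 1 borrow-in) - 1 → borrow from next column: (0+2) - 1 = 1, borrow out 1
  col 3: (1 - 1 borrow-in) - 0 → 0 - 0 = 0, borrow out 0
  col 4: (0 - 0 borrow-in) - 0 → 0 - 0 = 0, borrow out 0
  col 5: (0 - 0 borrow-in) - 0 → 0 - 0 = 0, borrow out 0
  col 6: (1 - 0 borrow-in) - 0 → 1 - 0 = 1, borrow out 0
  col 7: (1 - 0 borrow-in) - 0 → 1 - 0 = 1, borrow out 0
  col 8: (1 - 0 borrow-in) - 0 → 1 - 0 = 1, borrow out 0
Reading bits MSB→LSB: 111000111
Strip leading zeros: 111000111
= 111000111


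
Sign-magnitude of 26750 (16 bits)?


Sign bit: 0 (positive)
Magnitude: 26750 = 110100001111110
= 0110100001111110


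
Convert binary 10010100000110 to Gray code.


Binary: 10010100000110
Gray code: G = B XOR (B >> 1)
B >> 1 = 01001010000011
10010100000110 XOR 01001010000011:
  1 XOR 0 = 1
  0 XOR 1 = 1
  0 XOR 0 = 0
  1 XOR 0 = 1
  0 XOR 1 = 1
  1 XOR 0 = 1
  0 XOR 1 = 1
  0 XOR 0 = 0
  0 XOR 0 = 0
  0 XOR 0 = 0
  0 XOR 0 = 0
  1 XOR 0 = 1
  1 XOR 1 = 0
  0 XOR 1 = 1
= 11011110000101


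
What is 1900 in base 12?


Divide by 12 repeatedly:
1900 ÷ 12 = 158 remainder 4
158 ÷ 12 = 13 remainder 2
13 ÷ 12 = 1 remainder 1
1 ÷ 12 = 0 remainder 1
Reading remainders bottom-up:
= 1124


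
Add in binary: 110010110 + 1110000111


Align and add column by column (LSB to MSB, carry propagating):
  00110010110
+ 01110000111
  -----------
  col 0: 0 + 1 + 0 (carry in) = 1 → bit 1, carry out 0
  col 1: 1 + 1 + 0 (carry in) = 2 → bit 0, carry out 1
  col 2: 1 + 1 + 1 (carry in) = 3 → bit 1, carry out 1
  col 3: 0 + 0 + 1 (carry in) = 1 → bit 1, carry out 0
  col 4: 1 + 0 + 0 (carry in) = 1 → bit 1, carry out 0
  col 5: 0 + 0 + 0 (carry in) = 0 → bit 0, carry out 0
  col 6: 0 + 0 + 0 (carry in) = 0 → bit 0, carry out 0
  col 7: 1 + 1 + 0 (carry in) = 2 → bit 0, carry out 1
  col 8: 1 + 1 + 1 (carry in) = 3 → bit 1, carry out 1
  col 9: 0 + 1 + 1 (carry in) = 2 → bit 0, carry out 1
  col 10: 0 + 0 + 1 (carry in) = 1 → bit 1, carry out 0
Reading bits MSB→LSB: 10100011101
Strip leading zeros: 10100011101
= 10100011101


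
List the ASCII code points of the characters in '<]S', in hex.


String: '<]S'  (3 characters)
Per-character ASCII lookup:
  '<': special character: '<' = 60 → 0x3C
  ']': special character: ']' = 93 → 0x5D
  'S': uppercase starts at 65: 'S' = 65 + 18 = 83 → 0x53
= 0x3C 0x5D 0x53


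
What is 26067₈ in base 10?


Positional values:
Position 0: 7 × 8^0 = 7
Position 1: 6 × 8^1 = 48
Position 2: 0 × 8^2 = 0
Position 3: 6 × 8^3 = 3072
Position 4: 2 × 8^4 = 8192
Sum = 7 + 48 + 0 + 3072 + 8192
= 11319


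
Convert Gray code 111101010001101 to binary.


Gray code: 111101010001101
MSB stays the same: 1
Each subsequent bit = prev_binary XOR current_gray:
  B[1] = 1 XOR 1 = 0
  B[2] = 0 XOR 1 = 1
  B[3] = 1 XOR 1 = 0
  B[4] = 0 XOR 0 = 0
  B[5] = 0 XOR 1 = 1
  B[6] = 1 XOR 0 = 1
  B[7] = 1 XOR 1 = 0
  B[8] = 0 XOR 0 = 0
  B[9] = 0 XOR 0 = 0
  B[10] = 0 XOR 0 = 0
  B[11] = 0 XOR 1 = 1
  B[12] = 1 XOR 1 = 0
  B[13] = 0 XOR 0 = 0
  B[14] = 0 XOR 1 = 1
= 101001100001001 (21257 decimal)


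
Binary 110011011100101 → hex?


Group into 4-bit nibbles: 0110011011100101
  0110 = 6
  0110 = 6
  1110 = E
  0101 = 5
= 0x66E5


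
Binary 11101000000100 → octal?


Group into 3-bit groups: 011101000000100
  011 = 3
  101 = 5
  000 = 0
  000 = 0
  100 = 4
= 0o35004


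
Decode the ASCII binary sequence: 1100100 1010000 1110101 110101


Codes (binary): 1100100 1010000 1110101 110101
Per-code ASCII lookup:
  1100100 = 100  (range 97-122: lowercase, 100 - 97 = 3) → 'd'
  1010000 = 80  (range 65-90: uppercase, 80 - 65 = 15) → 'P'
  1110101 = 117  (range 97-122: lowercase, 117 - 97 = 20) → 'u'
  110101 = 53  (range 48-57: digits, 53 - 48 = 5) → '5'
= 'dPu5'


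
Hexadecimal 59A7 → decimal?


Positional values:
Position 0: 7 × 16^0 = 7 × 1 = 7
Position 1: A × 16^1 = 10 × 16 = 160
Position 2: 9 × 16^2 = 9 × 256 = 2304
Position 3: 5 × 16^3 = 5 × 4096 = 20480
Sum = 7 + 160 + 2304 + 20480
= 22951


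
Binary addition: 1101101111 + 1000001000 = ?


Align and add column by column (LSB to MSB, carry propagating):
  01101101111
+ 01000001000
  -----------
  col 0: 1 + 0 + 0 (carry in) = 1 → bit 1, carry out 0
  col 1: 1 + 0 + 0 (carry in) = 1 → bit 1, carry out 0
  col 2: 1 + 0 + 0 (carry in) = 1 → bit 1, carry out 0
  col 3: 1 + 1 + 0 (carry in) = 2 → bit 0, carry out 1
  col 4: 0 + 0 + 1 (carry in) = 1 → bit 1, carry out 0
  col 5: 1 + 0 + 0 (carry in) = 1 → bit 1, carry out 0
  col 6: 1 + 0 + 0 (carry in) = 1 → bit 1, carry out 0
  col 7: 0 + 0 + 0 (carry in) = 0 → bit 0, carry out 0
  col 8: 1 + 0 + 0 (carry in) = 1 → bit 1, carry out 0
  col 9: 1 + 1 + 0 (carry in) = 2 → bit 0, carry out 1
  col 10: 0 + 0 + 1 (carry in) = 1 → bit 1, carry out 0
Reading bits MSB→LSB: 10101110111
Strip leading zeros: 10101110111
= 10101110111


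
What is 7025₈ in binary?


Each octal digit → 3 binary bits:
  7 = 111
  0 = 000
  2 = 010
  5 = 101
Concatenate: 111 000 010 101
= 111000010101


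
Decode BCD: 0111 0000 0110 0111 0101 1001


Each 4-bit group → digit:
  0111 → 7
  0000 → 0
  0110 → 6
  0111 → 7
  0101 → 5
  1001 → 9
= 706759


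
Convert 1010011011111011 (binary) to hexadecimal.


Group into 4-bit nibbles: 1010011011111011
  1010 = A
  0110 = 6
  1111 = F
  1011 = B
= 0xA6FB


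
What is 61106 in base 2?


Divide by 2 repeatedly:
61106 ÷ 2 = 30553 remainder 0
30553 ÷ 2 = 15276 remainder 1
15276 ÷ 2 = 7638 remainder 0
7638 ÷ 2 = 3819 remainder 0
3819 ÷ 2 = 1909 remainder 1
1909 ÷ 2 = 954 remainder 1
954 ÷ 2 = 477 remainder 0
477 ÷ 2 = 238 remainder 1
238 ÷ 2 = 119 remainder 0
119 ÷ 2 = 59 remainder 1
59 ÷ 2 = 29 remainder 1
29 ÷ 2 = 14 remainder 1
14 ÷ 2 = 7 remainder 0
7 ÷ 2 = 3 remainder 1
3 ÷ 2 = 1 remainder 1
1 ÷ 2 = 0 remainder 1
Reading remainders bottom-up:
= 1110111010110010


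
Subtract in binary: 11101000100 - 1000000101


Align and subtract column by column (LSB to MSB, borrowing when needed):
  11101000100
- 01000000101
  -----------
  col 0: (0 - 0 borrow-in) - 1 → borrow from next column: (0+2) - 1 = 1, borrow out 1
  col 1: (0 - 1 borrow-in) - 0 → borrow from next column: (-1+2) - 0 = 1, borrow out 1
  col 2: (1 - 1 borrow-in) - 1 → borrow from next column: (0+2) - 1 = 1, borrow out 1
  col 3: (0 - 1 borrow-in) - 0 → borrow from next column: (-1+2) - 0 = 1, borrow out 1
  col 4: (0 - 1 borrow-in) - 0 → borrow from next column: (-1+2) - 0 = 1, borrow out 1
  col 5: (0 - 1 borrow-in) - 0 → borrow from next column: (-1+2) - 0 = 1, borrow out 1
  col 6: (1 - 1 borrow-in) - 0 → 0 - 0 = 0, borrow out 0
  col 7: (0 - 0 borrow-in) - 0 → 0 - 0 = 0, borrow out 0
  col 8: (1 - 0 borrow-in) - 0 → 1 - 0 = 1, borrow out 0
  col 9: (1 - 0 borrow-in) - 1 → 1 - 1 = 0, borrow out 0
  col 10: (1 - 0 borrow-in) - 0 → 1 - 0 = 1, borrow out 0
Reading bits MSB→LSB: 10100111111
Strip leading zeros: 10100111111
= 10100111111


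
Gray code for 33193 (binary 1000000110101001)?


Binary: 1000000110101001
Gray code: G = B XOR (B >> 1)
B >> 1 = 0100000011010100
1000000110101001 XOR 0100000011010100:
  1 XOR 0 = 1
  0 XOR 1 = 1
  0 XOR 0 = 0
  0 XOR 0 = 0
  0 XOR 0 = 0
  0 XOR 0 = 0
  0 XOR 0 = 0
  1 XOR 0 = 1
  1 XOR 1 = 0
  0 XOR 1 = 1
  1 XOR 0 = 1
  0 XOR 1 = 1
  1 XOR 0 = 1
  0 XOR 1 = 1
  0 XOR 0 = 0
  1 XOR 0 = 1
= 1100000101111101


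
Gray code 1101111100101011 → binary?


Gray code: 1101111100101011
MSB stays the same: 1
Each subsequent bit = prev_binary XOR current_gray:
  B[1] = 1 XOR 1 = 0
  B[2] = 0 XOR 0 = 0
  B[3] = 0 XOR 1 = 1
  B[4] = 1 XOR 1 = 0
  B[5] = 0 XOR 1 = 1
  B[6] = 1 XOR 1 = 0
  B[7] = 0 XOR 1 = 1
  B[8] = 1 XOR 0 = 1
  B[9] = 1 XOR 0 = 1
  B[10] = 1 XOR 1 = 0
  B[11] = 0 XOR 0 = 0
  B[12] = 0 XOR 1 = 1
  B[13] = 1 XOR 0 = 1
  B[14] = 1 XOR 1 = 0
  B[15] = 0 XOR 1 = 1
= 1001010111001101 (38349 decimal)


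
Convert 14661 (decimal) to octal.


Divide by 8 repeatedly:
14661 ÷ 8 = 1832 remainder 5
1832 ÷ 8 = 229 remainder 0
229 ÷ 8 = 28 remainder 5
28 ÷ 8 = 3 remainder 4
3 ÷ 8 = 0 remainder 3
Reading remainders bottom-up:
= 0o34505


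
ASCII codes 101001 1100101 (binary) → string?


Codes (binary): 101001 1100101
Per-code ASCII lookup:
  101001 = 41  (special character) → ')'
  1100101 = 101  (range 97-122: lowercase, 101 - 97 = 4) → 'e'
= ')e'


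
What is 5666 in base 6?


Divide by 6 repeatedly:
5666 ÷ 6 = 944 remainder 2
944 ÷ 6 = 157 remainder 2
157 ÷ 6 = 26 remainder 1
26 ÷ 6 = 4 remainder 2
4 ÷ 6 = 0 remainder 4
Reading remainders bottom-up:
= 42122


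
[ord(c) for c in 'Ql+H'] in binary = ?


String: 'Ql+H'  (4 characters)
Per-character ASCII lookup:
  'Q': uppercase starts at 65: 'Q' = 65 + 16 = 81 → 1010001
  'l': lowercase starts at 97: 'l' = 97 + 11 = 108 → 1101100
  '+': special character: '+' = 43 → 101011
  'H': uppercase starts at 65: 'H' = 65 + 7 = 72 → 1001000
= 1010001 1101100 101011 1001000


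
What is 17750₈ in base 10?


Positional values:
Position 0: 0 × 8^0 = 0
Position 1: 5 × 8^1 = 40
Position 2: 7 × 8^2 = 448
Position 3: 7 × 8^3 = 3584
Position 4: 1 × 8^4 = 4096
Sum = 0 + 40 + 448 + 3584 + 4096
= 8168


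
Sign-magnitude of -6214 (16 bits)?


Sign bit: 1 (negative)
Magnitude: 6214 = 001100001000110
= 1001100001000110


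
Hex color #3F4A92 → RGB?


Hex: #3F4A92
R = 3F₁₆ = 63
G = 4A₁₆ = 74
B = 92₁₆ = 146
= RGB(63, 74, 146)


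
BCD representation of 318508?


Each digit → 4-bit binary:
  3 → 0011
  1 → 0001
  8 → 1000
  5 → 0101
  0 → 0000
  8 → 1000
= 0011 0001 1000 0101 0000 1000


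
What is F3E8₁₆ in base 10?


Positional values:
Position 0: 8 × 16^0 = 8 × 1 = 8
Position 1: E × 16^1 = 14 × 16 = 224
Position 2: 3 × 16^2 = 3 × 256 = 768
Position 3: F × 16^3 = 15 × 4096 = 61440
Sum = 8 + 224 + 768 + 61440
= 62440


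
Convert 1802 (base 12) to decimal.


Positional values (base 12):
  2 × 12^0 = 2 × 1 = 2
  0 × 12^1 = 0 × 12 = 0
  8 × 12^2 = 8 × 144 = 1152
  1 × 12^3 = 1 × 1728 = 1728
Sum = 2 + 0 + 1152 + 1728
= 2882


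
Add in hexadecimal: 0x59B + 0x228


Align and add column by column (LSB to MSB, each column mod 16 with carry):
  059B
+ 0228
  ----
  col 0: B(11) + 8(8) + 0 (carry in) = 19 → 3(3), carry out 1
  col 1: 9(9) + 2(2) + 1 (carry in) = 12 → C(12), carry out 0
  col 2: 5(5) + 2(2) + 0 (carry in) = 7 → 7(7), carry out 0
  col 3: 0(0) + 0(0) + 0 (carry in) = 0 → 0(0), carry out 0
Reading digits MSB→LSB: 07C3
Strip leading zeros: 7C3
= 0x7C3


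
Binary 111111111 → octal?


Group into 3-bit groups: 111111111
  111 = 7
  111 = 7
  111 = 7
= 0o777


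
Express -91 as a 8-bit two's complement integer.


Original: 01011011
Step 1 - Invert all bits: 10100100
Step 2 - Add 1: 10100100 + 1
= 10100101 (represents -91)


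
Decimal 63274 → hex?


Divide by 16 repeatedly:
63274 ÷ 16 = 3954 remainder 10 (A)
3954 ÷ 16 = 247 remainder 2 (2)
247 ÷ 16 = 15 remainder 7 (7)
15 ÷ 16 = 0 remainder 15 (F)
Reading remainders bottom-up:
= 0xF72A


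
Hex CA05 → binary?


Each hex digit → 4 binary bits:
  C = 1100
  A = 1010
  0 = 0000
  5 = 0101
Concatenate: 1100 1010 0000 0101
= 1100101000000101


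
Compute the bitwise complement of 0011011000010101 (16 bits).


Original: 0011011000010101
Invert all bits:
  bit 0: 0 → 1
  bit 1: 0 → 1
  bit 2: 1 → 0
  bit 3: 1 → 0
  bit 4: 0 → 1
  bit 5: 1 → 0
  bit 6: 1 → 0
  bit 7: 0 → 1
  bit 8: 0 → 1
  bit 9: 0 → 1
  bit 10: 0 → 1
  bit 11: 1 → 0
  bit 12: 0 → 1
  bit 13: 1 → 0
  bit 14: 0 → 1
  bit 15: 1 → 0
= 1100100111101010
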